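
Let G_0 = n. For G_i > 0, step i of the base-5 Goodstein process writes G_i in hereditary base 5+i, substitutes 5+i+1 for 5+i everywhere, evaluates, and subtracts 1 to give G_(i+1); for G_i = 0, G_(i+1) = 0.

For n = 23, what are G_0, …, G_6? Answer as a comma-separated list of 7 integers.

G_0=23  [base 5] 4·5 + 3  →[5↦6]→  4·6 + 3 = 27  −1 ⇒ G_1=26
G_1=26  [base 6] 4·6 + 2  →[6↦7]→  4·7 + 2 = 30  −1 ⇒ G_2=29
G_2=29  [base 7] 4·7 + 1  →[7↦8]→  4·8 + 1 = 33  −1 ⇒ G_3=32
G_3=32  [base 8] 4·8  →[8↦9]→  4·9 = 36  −1 ⇒ G_4=35
G_4=35  [base 9] 3·9 + 8  →[9↦10]→  3·10 + 8 = 38  −1 ⇒ G_5=37
G_5=37  [base 10] 3·10 + 7  →[10↦11]→  3·11 + 7 = 40  −1 ⇒ G_6=39

23, 26, 29, 32, 35, 37, 39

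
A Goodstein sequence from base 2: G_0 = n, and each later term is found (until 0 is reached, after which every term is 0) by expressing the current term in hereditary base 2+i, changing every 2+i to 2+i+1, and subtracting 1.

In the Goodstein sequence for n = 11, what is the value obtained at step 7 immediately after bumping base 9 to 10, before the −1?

11 —HB2→ 2^(2 + 1) + 2 + 1 —bump→ 3^(3 + 1) + 3 + 1 = 85 —(−1)→ 84
84 —HB3→ 3^(3 + 1) + 3 —bump→ 4^(4 + 1) + 4 = 1028 —(−1)→ 1027
1027 —HB4→ 4^(4 + 1) + 3 —bump→ 5^(5 + 1) + 3 = 15628 —(−1)→ 15627
15627 —HB5→ 5^(5 + 1) + 2 —bump→ 6^(6 + 1) + 2 = 279938 —(−1)→ 279937
279937 —HB6→ 6^(6 + 1) + 1 —bump→ 7^(7 + 1) + 1 = 5764802 —(−1)→ 5764801
5764801 —HB7→ 7^(7 + 1) —bump→ 8^(8 + 1) = 134217728 —(−1)→ 134217727
134217727 —HB8→ 7·8^8 + 7·8^7 + 7·8^6 + 7·8^5 + 7·8^4 + 7·8^3 + 7·8^2 + 7·8 + 7 —bump→ 7·9^9 + 7·9^7 + 7·9^6 + 7·9^5 + 7·9^4 + 7·9^3 + 7·9^2 + 7·9 + 7 = 2749609303 —(−1)→ 2749609302
2749609302 —HB9→ 7·9^9 + 7·9^7 + 7·9^6 + 7·9^5 + 7·9^4 + 7·9^3 + 7·9^2 + 7·9 + 6 —bump→ 7·10^10 + 7·10^7 + 7·10^6 + 7·10^5 + 7·10^4 + 7·10^3 + 7·10^2 + 7·10 + 6 = 70077777776 —(−1)→ 70077777775

70077777776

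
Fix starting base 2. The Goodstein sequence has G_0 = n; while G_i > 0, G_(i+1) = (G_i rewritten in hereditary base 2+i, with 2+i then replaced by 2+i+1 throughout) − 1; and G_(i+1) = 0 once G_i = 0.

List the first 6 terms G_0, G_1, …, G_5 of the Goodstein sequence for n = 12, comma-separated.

12, 107, 1065, 15685, 280019, 5764910

[0] 12 ≡ 2^(2 + 1) + 2^2 (base 2). Lift 3: 108. −1: 107.
[1] 107 ≡ 3^(3 + 1) + 2·3^2 + 2·3 + 2 (base 3). Lift 4: 1066. −1: 1065.
[2] 1065 ≡ 4^(4 + 1) + 2·4^2 + 2·4 + 1 (base 4). Lift 5: 15686. −1: 15685.
[3] 15685 ≡ 5^(5 + 1) + 2·5^2 + 2·5 (base 5). Lift 6: 280020. −1: 280019.
[4] 280019 ≡ 6^(6 + 1) + 2·6^2 + 6 + 5 (base 6). Lift 7: 5764911. −1: 5764910.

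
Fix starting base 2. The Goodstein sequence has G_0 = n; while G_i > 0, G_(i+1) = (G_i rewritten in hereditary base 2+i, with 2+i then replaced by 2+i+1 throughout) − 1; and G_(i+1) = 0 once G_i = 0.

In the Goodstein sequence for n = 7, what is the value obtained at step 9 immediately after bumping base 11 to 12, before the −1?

273624712

step 0: 7 = 2^2 + 2 + 1; sub 3 for 2: 3^3 + 3 + 1; = 31; G_1 = 31−1 = 30
step 1: 30 = 3^3 + 3; sub 4 for 3: 4^4 + 4; = 260; G_2 = 260−1 = 259
step 2: 259 = 4^4 + 3; sub 5 for 4: 5^5 + 3; = 3128; G_3 = 3128−1 = 3127
step 3: 3127 = 5^5 + 2; sub 6 for 5: 6^6 + 2; = 46658; G_4 = 46658−1 = 46657
step 4: 46657 = 6^6 + 1; sub 7 for 6: 7^7 + 1; = 823544; G_5 = 823544−1 = 823543
step 5: 823543 = 7^7; sub 8 for 7: 8^8; = 16777216; G_6 = 16777216−1 = 16777215
step 6: 16777215 = 7·8^7 + 7·8^6 + 7·8^5 + 7·8^4 + 7·8^3 + 7·8^2 + 7·8 + 7; sub 9 for 8: 7·9^7 + 7·9^6 + 7·9^5 + 7·9^4 + 7·9^3 + 7·9^2 + 7·9 + 7; = 37665880; G_7 = 37665880−1 = 37665879
step 7: 37665879 = 7·9^7 + 7·9^6 + 7·9^5 + 7·9^4 + 7·9^3 + 7·9^2 + 7·9 + 6; sub 10 for 9: 7·10^7 + 7·10^6 + 7·10^5 + 7·10^4 + 7·10^3 + 7·10^2 + 7·10 + 6; = 77777776; G_8 = 77777776−1 = 77777775
step 8: 77777775 = 7·10^7 + 7·10^6 + 7·10^5 + 7·10^4 + 7·10^3 + 7·10^2 + 7·10 + 5; sub 11 for 10: 7·11^7 + 7·11^6 + 7·11^5 + 7·11^4 + 7·11^3 + 7·11^2 + 7·11 + 5; = 150051214; G_9 = 150051214−1 = 150051213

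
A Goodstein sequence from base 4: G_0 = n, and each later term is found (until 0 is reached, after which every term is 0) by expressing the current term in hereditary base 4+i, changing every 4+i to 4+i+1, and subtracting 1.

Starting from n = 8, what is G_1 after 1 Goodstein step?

9

G_0=8  [base 4] 2·4  →[4↦5]→  2·5 = 10  −1 ⇒ G_1=9
G_1=9  [base 5] 5 + 4  →[5↦6]→  6 + 4 = 10  −1 ⇒ G_2=9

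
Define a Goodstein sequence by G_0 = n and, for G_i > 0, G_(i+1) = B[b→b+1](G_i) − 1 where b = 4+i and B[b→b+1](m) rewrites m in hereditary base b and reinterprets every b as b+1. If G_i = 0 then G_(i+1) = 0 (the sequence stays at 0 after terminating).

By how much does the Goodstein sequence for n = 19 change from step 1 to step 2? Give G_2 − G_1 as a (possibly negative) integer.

10

[0] 19 ≡ 4^2 + 3 (base 4). Lift 5: 28. −1: 27.
[1] 27 ≡ 5^2 + 2 (base 5). Lift 6: 38. −1: 37.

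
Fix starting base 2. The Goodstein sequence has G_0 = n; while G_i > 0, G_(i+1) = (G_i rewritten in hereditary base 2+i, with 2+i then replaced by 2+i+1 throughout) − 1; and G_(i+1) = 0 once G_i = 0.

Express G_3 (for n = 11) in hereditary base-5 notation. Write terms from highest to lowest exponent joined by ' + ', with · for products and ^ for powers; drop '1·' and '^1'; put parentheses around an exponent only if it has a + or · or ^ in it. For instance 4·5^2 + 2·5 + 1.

(0) 11|_2 = 2^(2 + 1) + 2 + 1 ↦ 3^(3 + 1) + 3 + 1|_3 = 85 ⇒ 84
(1) 84|_3 = 3^(3 + 1) + 3 ↦ 4^(4 + 1) + 4|_4 = 1028 ⇒ 1027
(2) 1027|_4 = 4^(4 + 1) + 3 ↦ 5^(5 + 1) + 3|_5 = 15628 ⇒ 15627

5^(5 + 1) + 2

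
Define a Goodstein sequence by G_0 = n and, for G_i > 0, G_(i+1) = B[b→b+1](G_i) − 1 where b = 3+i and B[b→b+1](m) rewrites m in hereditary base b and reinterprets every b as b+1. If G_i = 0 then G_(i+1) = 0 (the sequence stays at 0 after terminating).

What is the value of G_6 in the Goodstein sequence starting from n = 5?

step 0: 5 = 3 + 2; sub 4 for 3: 4 + 2; = 6; G_1 = 6−1 = 5
step 1: 5 = 4 + 1; sub 5 for 4: 5 + 1; = 6; G_2 = 6−1 = 5
step 2: 5 = 5; sub 6 for 5: 6; = 6; G_3 = 6−1 = 5
step 3: 5 = 5; sub 7 for 6: 5; = 5; G_4 = 5−1 = 4
step 4: 4 = 4; sub 8 for 7: 4; = 4; G_5 = 4−1 = 3
step 5: 3 = 3; sub 9 for 8: 3; = 3; G_6 = 3−1 = 2
step 6: 2 = 2; sub 10 for 9: 2; = 2; G_7 = 2−1 = 1

2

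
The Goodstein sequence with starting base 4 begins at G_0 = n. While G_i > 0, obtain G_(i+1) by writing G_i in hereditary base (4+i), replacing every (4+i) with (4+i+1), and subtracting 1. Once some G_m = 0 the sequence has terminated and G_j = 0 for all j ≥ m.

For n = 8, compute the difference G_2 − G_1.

0

[0] 8 ≡ 2·4 (base 4). Lift 5: 10. −1: 9.
[1] 9 ≡ 5 + 4 (base 5). Lift 6: 10. −1: 9.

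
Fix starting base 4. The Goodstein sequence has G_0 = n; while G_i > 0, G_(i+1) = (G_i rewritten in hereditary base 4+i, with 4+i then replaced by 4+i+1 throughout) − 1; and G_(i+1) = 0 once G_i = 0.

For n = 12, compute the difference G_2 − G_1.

base 4: 12 = 3·4; at 5: 3·5 = 15; next = 14
base 5: 14 = 2·5 + 4; at 6: 2·6 + 4 = 16; next = 15

1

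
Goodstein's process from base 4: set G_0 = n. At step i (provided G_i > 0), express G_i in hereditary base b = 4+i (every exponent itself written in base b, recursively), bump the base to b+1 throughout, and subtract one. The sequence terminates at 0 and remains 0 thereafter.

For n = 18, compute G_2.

G_0 = 18. HB_4(18) = 4^2 + 2. Bump = 27. G_1 = 26.
G_1 = 26. HB_5(26) = 5^2 + 1. Bump = 37. G_2 = 36.
G_2 = 36. HB_6(36) = 6^2. Bump = 49. G_3 = 48.

36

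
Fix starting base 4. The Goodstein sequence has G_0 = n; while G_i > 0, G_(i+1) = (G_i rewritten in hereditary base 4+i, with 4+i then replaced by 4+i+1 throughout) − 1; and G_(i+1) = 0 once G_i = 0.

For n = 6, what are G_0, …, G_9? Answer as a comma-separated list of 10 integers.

[0] 6 ≡ 4 + 2 (base 4). Lift 5: 7. −1: 6.
[1] 6 ≡ 5 + 1 (base 5). Lift 6: 7. −1: 6.
[2] 6 ≡ 6 (base 6). Lift 7: 7. −1: 6.
[3] 6 ≡ 6 (base 7). Lift 8: 6. −1: 5.
[4] 5 ≡ 5 (base 8). Lift 9: 5. −1: 4.
[5] 4 ≡ 4 (base 9). Lift 10: 4. −1: 3.
[6] 3 ≡ 3 (base 10). Lift 11: 3. −1: 2.
[7] 2 ≡ 2 (base 11). Lift 12: 2. −1: 1.
[8] 1 ≡ 1 (base 12). Lift 13: 1. −1: 0.

6, 6, 6, 6, 5, 4, 3, 2, 1, 0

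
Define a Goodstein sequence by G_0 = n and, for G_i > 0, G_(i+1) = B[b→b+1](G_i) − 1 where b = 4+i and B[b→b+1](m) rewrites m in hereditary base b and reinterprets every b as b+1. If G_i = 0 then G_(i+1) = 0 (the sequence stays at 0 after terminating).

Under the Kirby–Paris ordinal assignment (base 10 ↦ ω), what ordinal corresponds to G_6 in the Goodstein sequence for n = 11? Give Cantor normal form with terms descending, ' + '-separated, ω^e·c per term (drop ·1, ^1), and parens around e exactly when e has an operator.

ω + 5

[0] 11 ≡ 2·4 + 3 (base 4). Lift 5: 13. −1: 12.
[1] 12 ≡ 2·5 + 2 (base 5). Lift 6: 14. −1: 13.
[2] 13 ≡ 2·6 + 1 (base 6). Lift 7: 15. −1: 14.
[3] 14 ≡ 2·7 (base 7). Lift 8: 16. −1: 15.
[4] 15 ≡ 8 + 7 (base 8). Lift 9: 16. −1: 15.
[5] 15 ≡ 9 + 6 (base 9). Lift 10: 16. −1: 15.
[6] 15 ≡ 10 + 5 (base 10). Lift 11: 16. −1: 15.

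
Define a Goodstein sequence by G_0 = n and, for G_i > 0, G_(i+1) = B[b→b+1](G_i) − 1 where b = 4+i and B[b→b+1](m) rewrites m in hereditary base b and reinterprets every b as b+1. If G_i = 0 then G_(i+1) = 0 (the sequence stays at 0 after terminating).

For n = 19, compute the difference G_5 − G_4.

6

19 —HB4→ 4^2 + 3 —bump→ 5^2 + 3 = 28 —(−1)→ 27
27 —HB5→ 5^2 + 2 —bump→ 6^2 + 2 = 38 —(−1)→ 37
37 —HB6→ 6^2 + 1 —bump→ 7^2 + 1 = 50 —(−1)→ 49
49 —HB7→ 7^2 —bump→ 8^2 = 64 —(−1)→ 63
63 —HB8→ 7·8 + 7 —bump→ 7·9 + 7 = 70 —(−1)→ 69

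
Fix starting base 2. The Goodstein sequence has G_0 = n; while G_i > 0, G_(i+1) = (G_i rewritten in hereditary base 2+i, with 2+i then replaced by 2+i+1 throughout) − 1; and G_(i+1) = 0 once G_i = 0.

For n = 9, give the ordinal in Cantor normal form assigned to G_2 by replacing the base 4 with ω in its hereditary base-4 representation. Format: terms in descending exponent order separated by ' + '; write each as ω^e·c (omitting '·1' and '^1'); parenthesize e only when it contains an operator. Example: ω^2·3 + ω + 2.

base 2: 9 = 2^(2 + 1) + 1; at 3: 3^(3 + 1) + 1 = 82; next = 81
base 3: 81 = 3^(3 + 1); at 4: 4^(4 + 1) = 1024; next = 1023

ω^ω·3 + ω^3·3 + ω^2·3 + ω·3 + 3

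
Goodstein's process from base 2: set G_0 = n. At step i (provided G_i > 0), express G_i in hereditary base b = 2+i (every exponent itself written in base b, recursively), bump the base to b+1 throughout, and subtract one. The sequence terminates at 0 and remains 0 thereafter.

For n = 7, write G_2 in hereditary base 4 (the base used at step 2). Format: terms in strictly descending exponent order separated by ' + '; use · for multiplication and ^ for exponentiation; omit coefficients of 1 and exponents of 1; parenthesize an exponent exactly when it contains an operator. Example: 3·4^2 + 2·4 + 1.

4^4 + 3

[0] 7 ≡ 2^2 + 2 + 1 (base 2). Lift 3: 31. −1: 30.
[1] 30 ≡ 3^3 + 3 (base 3). Lift 4: 260. −1: 259.
[2] 259 ≡ 4^4 + 3 (base 4). Lift 5: 3128. −1: 3127.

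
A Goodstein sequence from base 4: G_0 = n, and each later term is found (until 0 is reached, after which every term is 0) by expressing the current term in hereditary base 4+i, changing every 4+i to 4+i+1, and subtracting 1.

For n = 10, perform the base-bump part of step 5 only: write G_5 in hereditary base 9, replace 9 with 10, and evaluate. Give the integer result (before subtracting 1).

14

10 —HB4→ 2·4 + 2 —bump→ 2·5 + 2 = 12 —(−1)→ 11
11 —HB5→ 2·5 + 1 —bump→ 2·6 + 1 = 13 —(−1)→ 12
12 —HB6→ 2·6 —bump→ 2·7 = 14 —(−1)→ 13
13 —HB7→ 7 + 6 —bump→ 8 + 6 = 14 —(−1)→ 13
13 —HB8→ 8 + 5 —bump→ 9 + 5 = 14 —(−1)→ 13
13 —HB9→ 9 + 4 —bump→ 10 + 4 = 14 —(−1)→ 13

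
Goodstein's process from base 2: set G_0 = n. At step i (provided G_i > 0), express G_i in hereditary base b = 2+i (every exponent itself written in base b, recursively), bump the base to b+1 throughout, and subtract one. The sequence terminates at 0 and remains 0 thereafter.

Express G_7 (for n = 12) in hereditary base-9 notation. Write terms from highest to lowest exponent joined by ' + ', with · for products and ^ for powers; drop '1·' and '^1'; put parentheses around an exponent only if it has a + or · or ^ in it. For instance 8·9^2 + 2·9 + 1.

9^(9 + 1) + 2·9^2 + 9 + 2

(0) 12|_2 = 2^(2 + 1) + 2^2 ↦ 3^(3 + 1) + 3^3|_3 = 108 ⇒ 107
(1) 107|_3 = 3^(3 + 1) + 2·3^2 + 2·3 + 2 ↦ 4^(4 + 1) + 2·4^2 + 2·4 + 2|_4 = 1066 ⇒ 1065
(2) 1065|_4 = 4^(4 + 1) + 2·4^2 + 2·4 + 1 ↦ 5^(5 + 1) + 2·5^2 + 2·5 + 1|_5 = 15686 ⇒ 15685
(3) 15685|_5 = 5^(5 + 1) + 2·5^2 + 2·5 ↦ 6^(6 + 1) + 2·6^2 + 2·6|_6 = 280020 ⇒ 280019
(4) 280019|_6 = 6^(6 + 1) + 2·6^2 + 6 + 5 ↦ 7^(7 + 1) + 2·7^2 + 7 + 5|_7 = 5764911 ⇒ 5764910
(5) 5764910|_7 = 7^(7 + 1) + 2·7^2 + 7 + 4 ↦ 8^(8 + 1) + 2·8^2 + 8 + 4|_8 = 134217868 ⇒ 134217867
(6) 134217867|_8 = 8^(8 + 1) + 2·8^2 + 8 + 3 ↦ 9^(9 + 1) + 2·9^2 + 9 + 3|_9 = 3486784575 ⇒ 3486784574
(7) 3486784574|_9 = 9^(9 + 1) + 2·9^2 + 9 + 2 ↦ 10^(10 + 1) + 2·10^2 + 10 + 2|_10 = 100000000212 ⇒ 100000000211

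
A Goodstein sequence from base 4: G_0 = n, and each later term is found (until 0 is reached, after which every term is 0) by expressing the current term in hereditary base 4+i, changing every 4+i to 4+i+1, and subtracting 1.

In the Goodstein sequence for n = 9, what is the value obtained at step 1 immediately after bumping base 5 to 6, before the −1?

12

9 —HB4→ 2·4 + 1 —bump→ 2·5 + 1 = 11 —(−1)→ 10
10 —HB5→ 2·5 —bump→ 2·6 = 12 —(−1)→ 11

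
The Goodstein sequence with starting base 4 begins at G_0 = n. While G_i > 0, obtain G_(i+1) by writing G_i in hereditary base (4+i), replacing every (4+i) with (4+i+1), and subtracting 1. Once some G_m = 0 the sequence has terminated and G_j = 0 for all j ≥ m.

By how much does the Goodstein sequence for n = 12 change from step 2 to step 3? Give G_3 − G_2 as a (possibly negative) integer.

1

step 0: 12 = 3·4; sub 5 for 4: 3·5; = 15; G_1 = 15−1 = 14
step 1: 14 = 2·5 + 4; sub 6 for 5: 2·6 + 4; = 16; G_2 = 16−1 = 15
step 2: 15 = 2·6 + 3; sub 7 for 6: 2·7 + 3; = 17; G_3 = 17−1 = 16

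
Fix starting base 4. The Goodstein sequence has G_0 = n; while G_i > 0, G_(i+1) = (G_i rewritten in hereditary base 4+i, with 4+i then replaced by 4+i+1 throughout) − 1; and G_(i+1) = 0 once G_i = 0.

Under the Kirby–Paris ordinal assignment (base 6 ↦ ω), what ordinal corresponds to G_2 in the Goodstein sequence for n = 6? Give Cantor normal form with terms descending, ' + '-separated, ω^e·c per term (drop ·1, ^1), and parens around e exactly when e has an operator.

ω

i=0: 6 = 4 + 2 (b=4); 4→5: 5 + 2 = 7; 7−1 = 6
i=1: 6 = 5 + 1 (b=5); 5→6: 6 + 1 = 7; 7−1 = 6
i=2: 6 = 6 (b=6); 6→7: 7 = 7; 7−1 = 6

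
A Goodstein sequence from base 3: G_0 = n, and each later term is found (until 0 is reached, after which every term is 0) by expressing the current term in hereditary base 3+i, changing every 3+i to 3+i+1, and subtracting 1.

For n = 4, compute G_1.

4

(0) 4|_3 = 3 + 1 ↦ 4 + 1|_4 = 5 ⇒ 4
(1) 4|_4 = 4 ↦ 5|_5 = 5 ⇒ 4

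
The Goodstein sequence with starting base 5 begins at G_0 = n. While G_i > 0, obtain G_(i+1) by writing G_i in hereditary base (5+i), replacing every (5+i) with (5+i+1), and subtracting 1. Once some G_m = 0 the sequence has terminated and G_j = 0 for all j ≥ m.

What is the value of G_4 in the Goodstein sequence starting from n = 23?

35

(0) 23|_5 = 4·5 + 3 ↦ 4·6 + 3|_6 = 27 ⇒ 26
(1) 26|_6 = 4·6 + 2 ↦ 4·7 + 2|_7 = 30 ⇒ 29
(2) 29|_7 = 4·7 + 1 ↦ 4·8 + 1|_8 = 33 ⇒ 32
(3) 32|_8 = 4·8 ↦ 4·9|_9 = 36 ⇒ 35
(4) 35|_9 = 3·9 + 8 ↦ 3·10 + 8|_10 = 38 ⇒ 37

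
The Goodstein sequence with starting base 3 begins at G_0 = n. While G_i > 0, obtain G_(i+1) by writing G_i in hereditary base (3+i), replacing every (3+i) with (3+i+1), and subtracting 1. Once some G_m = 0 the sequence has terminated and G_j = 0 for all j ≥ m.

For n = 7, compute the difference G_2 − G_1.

1

[0] 7 ≡ 2·3 + 1 (base 3). Lift 4: 9. −1: 8.
[1] 8 ≡ 2·4 (base 4). Lift 5: 10. −1: 9.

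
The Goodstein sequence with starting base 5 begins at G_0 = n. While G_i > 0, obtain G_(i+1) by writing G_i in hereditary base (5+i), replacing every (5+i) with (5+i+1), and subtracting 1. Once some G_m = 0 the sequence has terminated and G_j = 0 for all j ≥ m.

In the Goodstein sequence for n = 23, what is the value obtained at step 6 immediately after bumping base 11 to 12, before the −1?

G_0=23  [base 5] 4·5 + 3  →[5↦6]→  4·6 + 3 = 27  −1 ⇒ G_1=26
G_1=26  [base 6] 4·6 + 2  →[6↦7]→  4·7 + 2 = 30  −1 ⇒ G_2=29
G_2=29  [base 7] 4·7 + 1  →[7↦8]→  4·8 + 1 = 33  −1 ⇒ G_3=32
G_3=32  [base 8] 4·8  →[8↦9]→  4·9 = 36  −1 ⇒ G_4=35
G_4=35  [base 9] 3·9 + 8  →[9↦10]→  3·10 + 8 = 38  −1 ⇒ G_5=37
G_5=37  [base 10] 3·10 + 7  →[10↦11]→  3·11 + 7 = 40  −1 ⇒ G_6=39

42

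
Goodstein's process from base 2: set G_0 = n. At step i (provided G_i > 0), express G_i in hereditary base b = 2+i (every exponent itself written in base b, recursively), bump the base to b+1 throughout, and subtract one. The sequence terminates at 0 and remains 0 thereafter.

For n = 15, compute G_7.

i=0: 15 = 2^(2 + 1) + 2^2 + 2 + 1 (b=2); 2→3: 3^(3 + 1) + 3^3 + 3 + 1 = 112; 112−1 = 111
i=1: 111 = 3^(3 + 1) + 3^3 + 3 (b=3); 3→4: 4^(4 + 1) + 4^4 + 4 = 1284; 1284−1 = 1283
i=2: 1283 = 4^(4 + 1) + 4^4 + 3 (b=4); 4→5: 5^(5 + 1) + 5^5 + 3 = 18753; 18753−1 = 18752
i=3: 18752 = 5^(5 + 1) + 5^5 + 2 (b=5); 5→6: 6^(6 + 1) + 6^6 + 2 = 326594; 326594−1 = 326593
i=4: 326593 = 6^(6 + 1) + 6^6 + 1 (b=6); 6→7: 7^(7 + 1) + 7^7 + 1 = 6588345; 6588345−1 = 6588344
i=5: 6588344 = 7^(7 + 1) + 7^7 (b=7); 7→8: 8^(8 + 1) + 8^8 = 150994944; 150994944−1 = 150994943
i=6: 150994943 = 8^(8 + 1) + 7·8^7 + 7·8^6 + 7·8^5 + 7·8^4 + 7·8^3 + 7·8^2 + 7·8 + 7 (b=8); 8→9: 9^(9 + 1) + 7·9^7 + 7·9^6 + 7·9^5 + 7·9^4 + 7·9^3 + 7·9^2 + 7·9 + 7 = 3524450281; 3524450281−1 = 3524450280
i=7: 3524450280 = 9^(9 + 1) + 7·9^7 + 7·9^6 + 7·9^5 + 7·9^4 + 7·9^3 + 7·9^2 + 7·9 + 6 (b=9); 9→10: 10^(10 + 1) + 7·10^7 + 7·10^6 + 7·10^5 + 7·10^4 + 7·10^3 + 7·10^2 + 7·10 + 6 = 100077777776; 100077777776−1 = 100077777775

3524450280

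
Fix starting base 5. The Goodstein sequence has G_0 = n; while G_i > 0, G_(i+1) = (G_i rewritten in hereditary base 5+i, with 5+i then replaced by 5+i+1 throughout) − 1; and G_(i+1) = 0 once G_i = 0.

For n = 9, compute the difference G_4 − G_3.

9 —HB5→ 5 + 4 —bump→ 6 + 4 = 10 —(−1)→ 9
9 —HB6→ 6 + 3 —bump→ 7 + 3 = 10 —(−1)→ 9
9 —HB7→ 7 + 2 —bump→ 8 + 2 = 10 —(−1)→ 9
9 —HB8→ 8 + 1 —bump→ 9 + 1 = 10 —(−1)→ 9

0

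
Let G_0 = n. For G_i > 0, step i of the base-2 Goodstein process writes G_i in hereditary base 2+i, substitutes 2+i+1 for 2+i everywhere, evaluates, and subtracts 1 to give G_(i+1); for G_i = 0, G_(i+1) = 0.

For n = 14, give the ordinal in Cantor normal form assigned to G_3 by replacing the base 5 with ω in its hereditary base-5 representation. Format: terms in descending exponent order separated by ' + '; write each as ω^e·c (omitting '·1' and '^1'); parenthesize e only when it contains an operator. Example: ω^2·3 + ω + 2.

14 —HB2→ 2^(2 + 1) + 2^2 + 2 —bump→ 3^(3 + 1) + 3^3 + 3 = 111 —(−1)→ 110
110 —HB3→ 3^(3 + 1) + 3^3 + 2 —bump→ 4^(4 + 1) + 4^4 + 2 = 1282 —(−1)→ 1281
1281 —HB4→ 4^(4 + 1) + 4^4 + 1 —bump→ 5^(5 + 1) + 5^5 + 1 = 18751 —(−1)→ 18750

ω^(ω + 1) + ω^ω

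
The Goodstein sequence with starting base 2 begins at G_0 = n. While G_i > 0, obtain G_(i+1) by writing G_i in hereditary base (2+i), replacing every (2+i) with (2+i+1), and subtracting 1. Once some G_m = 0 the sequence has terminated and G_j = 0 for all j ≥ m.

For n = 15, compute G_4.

326593

G_0=15  [base 2] 2^(2 + 1) + 2^2 + 2 + 1  →[2↦3]→  3^(3 + 1) + 3^3 + 3 + 1 = 112  −1 ⇒ G_1=111
G_1=111  [base 3] 3^(3 + 1) + 3^3 + 3  →[3↦4]→  4^(4 + 1) + 4^4 + 4 = 1284  −1 ⇒ G_2=1283
G_2=1283  [base 4] 4^(4 + 1) + 4^4 + 3  →[4↦5]→  5^(5 + 1) + 5^5 + 3 = 18753  −1 ⇒ G_3=18752
G_3=18752  [base 5] 5^(5 + 1) + 5^5 + 2  →[5↦6]→  6^(6 + 1) + 6^6 + 2 = 326594  −1 ⇒ G_4=326593
G_4=326593  [base 6] 6^(6 + 1) + 6^6 + 1  →[6↦7]→  7^(7 + 1) + 7^7 + 1 = 6588345  −1 ⇒ G_5=6588344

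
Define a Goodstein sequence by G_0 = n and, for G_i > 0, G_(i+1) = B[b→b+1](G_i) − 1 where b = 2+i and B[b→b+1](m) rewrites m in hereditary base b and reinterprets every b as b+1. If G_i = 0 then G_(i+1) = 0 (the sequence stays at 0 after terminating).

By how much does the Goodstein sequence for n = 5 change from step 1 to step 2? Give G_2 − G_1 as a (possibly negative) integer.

228

G_0=5  [base 2] 2^2 + 1  →[2↦3]→  3^3 + 1 = 28  −1 ⇒ G_1=27
G_1=27  [base 3] 3^3  →[3↦4]→  4^4 = 256  −1 ⇒ G_2=255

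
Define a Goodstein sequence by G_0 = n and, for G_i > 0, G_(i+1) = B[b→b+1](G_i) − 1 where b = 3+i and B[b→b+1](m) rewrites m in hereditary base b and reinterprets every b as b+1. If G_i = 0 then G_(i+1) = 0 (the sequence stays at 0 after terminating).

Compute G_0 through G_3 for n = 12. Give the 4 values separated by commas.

12, 19, 27, 37

12 —HB3→ 3^2 + 3 —bump→ 4^2 + 4 = 20 —(−1)→ 19
19 —HB4→ 4^2 + 3 —bump→ 5^2 + 3 = 28 —(−1)→ 27
27 —HB5→ 5^2 + 2 —bump→ 6^2 + 2 = 38 —(−1)→ 37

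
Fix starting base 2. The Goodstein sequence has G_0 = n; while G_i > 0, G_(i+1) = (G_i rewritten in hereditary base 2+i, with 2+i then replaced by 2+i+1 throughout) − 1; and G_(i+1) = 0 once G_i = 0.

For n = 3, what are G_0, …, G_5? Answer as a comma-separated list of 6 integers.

i=0: 3 = 2 + 1 (b=2); 2→3: 3 + 1 = 4; 4−1 = 3
i=1: 3 = 3 (b=3); 3→4: 4 = 4; 4−1 = 3
i=2: 3 = 3 (b=4); 4→5: 3 = 3; 3−1 = 2
i=3: 2 = 2 (b=5); 5→6: 2 = 2; 2−1 = 1
i=4: 1 = 1 (b=6); 6→7: 1 = 1; 1−1 = 0

3, 3, 3, 2, 1, 0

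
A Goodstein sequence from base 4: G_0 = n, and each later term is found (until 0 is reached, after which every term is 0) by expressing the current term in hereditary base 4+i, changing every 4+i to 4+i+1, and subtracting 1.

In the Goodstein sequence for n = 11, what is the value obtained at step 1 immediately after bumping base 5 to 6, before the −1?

11 —HB4→ 2·4 + 3 —bump→ 2·5 + 3 = 13 —(−1)→ 12
12 —HB5→ 2·5 + 2 —bump→ 2·6 + 2 = 14 —(−1)→ 13

14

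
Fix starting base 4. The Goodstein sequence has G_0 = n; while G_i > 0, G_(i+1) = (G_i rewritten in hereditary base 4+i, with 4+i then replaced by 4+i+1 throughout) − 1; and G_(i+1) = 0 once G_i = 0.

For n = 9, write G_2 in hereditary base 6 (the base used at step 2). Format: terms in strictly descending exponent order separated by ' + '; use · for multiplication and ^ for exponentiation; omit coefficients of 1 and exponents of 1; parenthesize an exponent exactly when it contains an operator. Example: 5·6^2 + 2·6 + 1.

base 4: 9 = 2·4 + 1; at 5: 2·5 + 1 = 11; next = 10
base 5: 10 = 2·5; at 6: 2·6 = 12; next = 11

6 + 5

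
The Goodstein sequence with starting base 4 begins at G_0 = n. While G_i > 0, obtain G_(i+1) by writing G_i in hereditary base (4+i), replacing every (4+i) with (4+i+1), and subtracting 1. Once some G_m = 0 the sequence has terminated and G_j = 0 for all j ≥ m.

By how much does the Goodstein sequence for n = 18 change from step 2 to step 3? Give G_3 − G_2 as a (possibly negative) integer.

12

i=0: 18 = 4^2 + 2 (b=4); 4→5: 5^2 + 2 = 27; 27−1 = 26
i=1: 26 = 5^2 + 1 (b=5); 5→6: 6^2 + 1 = 37; 37−1 = 36
i=2: 36 = 6^2 (b=6); 6→7: 7^2 = 49; 49−1 = 48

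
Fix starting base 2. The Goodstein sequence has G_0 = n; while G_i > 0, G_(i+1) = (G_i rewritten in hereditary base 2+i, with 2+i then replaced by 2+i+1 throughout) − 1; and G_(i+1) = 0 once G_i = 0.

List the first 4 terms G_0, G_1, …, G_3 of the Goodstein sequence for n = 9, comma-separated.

9, 81, 1023, 9842

[0] 9 ≡ 2^(2 + 1) + 1 (base 2). Lift 3: 82. −1: 81.
[1] 81 ≡ 3^(3 + 1) (base 3). Lift 4: 1024. −1: 1023.
[2] 1023 ≡ 3·4^4 + 3·4^3 + 3·4^2 + 3·4 + 3 (base 4). Lift 5: 9843. −1: 9842.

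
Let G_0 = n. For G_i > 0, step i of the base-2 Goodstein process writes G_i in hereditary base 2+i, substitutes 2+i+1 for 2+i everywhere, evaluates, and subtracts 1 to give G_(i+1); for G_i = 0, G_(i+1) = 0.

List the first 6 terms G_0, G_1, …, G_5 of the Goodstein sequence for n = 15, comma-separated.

15, 111, 1283, 18752, 326593, 6588344

15 —HB2→ 2^(2 + 1) + 2^2 + 2 + 1 —bump→ 3^(3 + 1) + 3^3 + 3 + 1 = 112 —(−1)→ 111
111 —HB3→ 3^(3 + 1) + 3^3 + 3 —bump→ 4^(4 + 1) + 4^4 + 4 = 1284 —(−1)→ 1283
1283 —HB4→ 4^(4 + 1) + 4^4 + 3 —bump→ 5^(5 + 1) + 5^5 + 3 = 18753 —(−1)→ 18752
18752 —HB5→ 5^(5 + 1) + 5^5 + 2 —bump→ 6^(6 + 1) + 6^6 + 2 = 326594 —(−1)→ 326593
326593 —HB6→ 6^(6 + 1) + 6^6 + 1 —bump→ 7^(7 + 1) + 7^7 + 1 = 6588345 —(−1)→ 6588344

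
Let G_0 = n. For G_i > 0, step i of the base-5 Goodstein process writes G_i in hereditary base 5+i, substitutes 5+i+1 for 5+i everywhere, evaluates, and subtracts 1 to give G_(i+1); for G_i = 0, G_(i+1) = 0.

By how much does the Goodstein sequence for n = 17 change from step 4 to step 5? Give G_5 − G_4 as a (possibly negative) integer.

1

[0] 17 ≡ 3·5 + 2 (base 5). Lift 6: 20. −1: 19.
[1] 19 ≡ 3·6 + 1 (base 6). Lift 7: 22. −1: 21.
[2] 21 ≡ 3·7 (base 7). Lift 8: 24. −1: 23.
[3] 23 ≡ 2·8 + 7 (base 8). Lift 9: 25. −1: 24.
[4] 24 ≡ 2·9 + 6 (base 9). Lift 10: 26. −1: 25.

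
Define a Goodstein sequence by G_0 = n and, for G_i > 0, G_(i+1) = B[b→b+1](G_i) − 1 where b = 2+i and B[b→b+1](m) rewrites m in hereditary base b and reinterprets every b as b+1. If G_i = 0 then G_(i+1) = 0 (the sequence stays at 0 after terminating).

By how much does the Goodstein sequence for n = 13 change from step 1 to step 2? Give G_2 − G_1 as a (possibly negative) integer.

1171

(0) 13|_2 = 2^(2 + 1) + 2^2 + 1 ↦ 3^(3 + 1) + 3^3 + 1|_3 = 109 ⇒ 108
(1) 108|_3 = 3^(3 + 1) + 3^3 ↦ 4^(4 + 1) + 4^4|_4 = 1280 ⇒ 1279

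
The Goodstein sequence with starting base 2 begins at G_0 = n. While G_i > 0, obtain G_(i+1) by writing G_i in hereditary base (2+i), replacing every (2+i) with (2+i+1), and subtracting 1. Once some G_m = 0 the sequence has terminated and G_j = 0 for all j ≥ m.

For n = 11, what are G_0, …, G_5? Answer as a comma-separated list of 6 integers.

[0] 11 ≡ 2^(2 + 1) + 2 + 1 (base 2). Lift 3: 85. −1: 84.
[1] 84 ≡ 3^(3 + 1) + 3 (base 3). Lift 4: 1028. −1: 1027.
[2] 1027 ≡ 4^(4 + 1) + 3 (base 4). Lift 5: 15628. −1: 15627.
[3] 15627 ≡ 5^(5 + 1) + 2 (base 5). Lift 6: 279938. −1: 279937.
[4] 279937 ≡ 6^(6 + 1) + 1 (base 6). Lift 7: 5764802. −1: 5764801.

11, 84, 1027, 15627, 279937, 5764801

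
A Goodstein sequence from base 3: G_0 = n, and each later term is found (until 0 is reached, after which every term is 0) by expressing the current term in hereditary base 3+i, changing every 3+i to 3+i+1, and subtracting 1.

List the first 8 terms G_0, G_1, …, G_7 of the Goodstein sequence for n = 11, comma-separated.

G_0=11  [base 3] 3^2 + 2  →[3↦4]→  4^2 + 2 = 18  −1 ⇒ G_1=17
G_1=17  [base 4] 4^2 + 1  →[4↦5]→  5^2 + 1 = 26  −1 ⇒ G_2=25
G_2=25  [base 5] 5^2  →[5↦6]→  6^2 = 36  −1 ⇒ G_3=35
G_3=35  [base 6] 5·6 + 5  →[6↦7]→  5·7 + 5 = 40  −1 ⇒ G_4=39
G_4=39  [base 7] 5·7 + 4  →[7↦8]→  5·8 + 4 = 44  −1 ⇒ G_5=43
G_5=43  [base 8] 5·8 + 3  →[8↦9]→  5·9 + 3 = 48  −1 ⇒ G_6=47
G_6=47  [base 9] 5·9 + 2  →[9↦10]→  5·10 + 2 = 52  −1 ⇒ G_7=51

11, 17, 25, 35, 39, 43, 47, 51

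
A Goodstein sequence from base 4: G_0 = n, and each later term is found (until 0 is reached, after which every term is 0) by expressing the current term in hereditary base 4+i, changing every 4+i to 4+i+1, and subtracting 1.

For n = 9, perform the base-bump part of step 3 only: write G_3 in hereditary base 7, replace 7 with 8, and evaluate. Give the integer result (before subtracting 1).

9 —HB4→ 2·4 + 1 —bump→ 2·5 + 1 = 11 —(−1)→ 10
10 —HB5→ 2·5 —bump→ 2·6 = 12 —(−1)→ 11
11 —HB6→ 6 + 5 —bump→ 7 + 5 = 12 —(−1)→ 11
11 —HB7→ 7 + 4 —bump→ 8 + 4 = 12 —(−1)→ 11

12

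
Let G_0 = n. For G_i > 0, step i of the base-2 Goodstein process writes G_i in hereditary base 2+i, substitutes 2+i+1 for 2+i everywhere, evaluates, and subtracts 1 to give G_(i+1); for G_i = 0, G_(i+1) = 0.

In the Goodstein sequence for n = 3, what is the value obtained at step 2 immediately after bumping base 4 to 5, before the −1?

(0) 3|_2 = 2 + 1 ↦ 3 + 1|_3 = 4 ⇒ 3
(1) 3|_3 = 3 ↦ 4|_4 = 4 ⇒ 3
(2) 3|_4 = 3 ↦ 3|_5 = 3 ⇒ 2

3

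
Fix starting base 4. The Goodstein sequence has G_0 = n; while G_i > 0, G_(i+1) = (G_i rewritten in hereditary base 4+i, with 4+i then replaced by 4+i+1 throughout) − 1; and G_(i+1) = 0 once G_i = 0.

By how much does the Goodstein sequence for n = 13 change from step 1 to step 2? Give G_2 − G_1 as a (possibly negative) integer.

2

step 0: 13 = 3·4 + 1; sub 5 for 4: 3·5 + 1; = 16; G_1 = 16−1 = 15
step 1: 15 = 3·5; sub 6 for 5: 3·6; = 18; G_2 = 18−1 = 17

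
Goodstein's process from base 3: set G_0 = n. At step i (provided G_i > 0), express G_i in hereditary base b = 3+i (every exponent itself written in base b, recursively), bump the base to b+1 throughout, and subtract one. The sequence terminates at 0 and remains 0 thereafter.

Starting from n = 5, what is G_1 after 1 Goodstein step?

G_0=5  [base 3] 3 + 2  →[3↦4]→  4 + 2 = 6  −1 ⇒ G_1=5
G_1=5  [base 4] 4 + 1  →[4↦5]→  5 + 1 = 6  −1 ⇒ G_2=5

5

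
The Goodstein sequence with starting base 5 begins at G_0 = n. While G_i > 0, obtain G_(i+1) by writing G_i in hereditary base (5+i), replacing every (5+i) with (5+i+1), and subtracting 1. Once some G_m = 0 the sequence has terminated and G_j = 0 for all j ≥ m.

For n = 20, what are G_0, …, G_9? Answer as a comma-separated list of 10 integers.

20, 23, 25, 27, 29, 31, 33, 35, 36, 37

(0) 20|_5 = 4·5 ↦ 4·6|_6 = 24 ⇒ 23
(1) 23|_6 = 3·6 + 5 ↦ 3·7 + 5|_7 = 26 ⇒ 25
(2) 25|_7 = 3·7 + 4 ↦ 3·8 + 4|_8 = 28 ⇒ 27
(3) 27|_8 = 3·8 + 3 ↦ 3·9 + 3|_9 = 30 ⇒ 29
(4) 29|_9 = 3·9 + 2 ↦ 3·10 + 2|_10 = 32 ⇒ 31
(5) 31|_10 = 3·10 + 1 ↦ 3·11 + 1|_11 = 34 ⇒ 33
(6) 33|_11 = 3·11 ↦ 3·12|_12 = 36 ⇒ 35
(7) 35|_12 = 2·12 + 11 ↦ 2·13 + 11|_13 = 37 ⇒ 36
(8) 36|_13 = 2·13 + 10 ↦ 2·14 + 10|_14 = 38 ⇒ 37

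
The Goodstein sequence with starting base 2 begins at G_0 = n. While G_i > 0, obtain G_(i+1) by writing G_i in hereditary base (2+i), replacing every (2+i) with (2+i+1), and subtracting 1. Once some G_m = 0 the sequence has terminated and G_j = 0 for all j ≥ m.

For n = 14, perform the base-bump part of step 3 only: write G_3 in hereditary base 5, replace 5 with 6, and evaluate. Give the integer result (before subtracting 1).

G_0 = 14. HB_2(14) = 2^(2 + 1) + 2^2 + 2. Bump = 111. G_1 = 110.
G_1 = 110. HB_3(110) = 3^(3 + 1) + 3^3 + 2. Bump = 1282. G_2 = 1281.
G_2 = 1281. HB_4(1281) = 4^(4 + 1) + 4^4 + 1. Bump = 18751. G_3 = 18750.

326592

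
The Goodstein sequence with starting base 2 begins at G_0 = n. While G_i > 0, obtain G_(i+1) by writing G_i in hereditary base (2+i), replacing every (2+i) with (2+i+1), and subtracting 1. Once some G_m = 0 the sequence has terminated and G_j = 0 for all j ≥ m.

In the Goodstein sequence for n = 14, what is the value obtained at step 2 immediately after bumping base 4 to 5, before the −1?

[0] 14 ≡ 2^(2 + 1) + 2^2 + 2 (base 2). Lift 3: 111. −1: 110.
[1] 110 ≡ 3^(3 + 1) + 3^3 + 2 (base 3). Lift 4: 1282. −1: 1281.
[2] 1281 ≡ 4^(4 + 1) + 4^4 + 1 (base 4). Lift 5: 18751. −1: 18750.

18751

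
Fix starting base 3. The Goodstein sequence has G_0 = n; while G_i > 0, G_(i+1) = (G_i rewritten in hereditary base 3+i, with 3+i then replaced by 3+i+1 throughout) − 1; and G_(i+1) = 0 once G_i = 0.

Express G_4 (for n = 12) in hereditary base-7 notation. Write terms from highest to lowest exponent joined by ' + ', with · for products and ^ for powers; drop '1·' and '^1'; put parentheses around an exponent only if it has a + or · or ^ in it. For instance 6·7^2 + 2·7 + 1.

G_0 = 12. HB_3(12) = 3^2 + 3. Bump = 20. G_1 = 19.
G_1 = 19. HB_4(19) = 4^2 + 3. Bump = 28. G_2 = 27.
G_2 = 27. HB_5(27) = 5^2 + 2. Bump = 38. G_3 = 37.
G_3 = 37. HB_6(37) = 6^2 + 1. Bump = 50. G_4 = 49.
G_4 = 49. HB_7(49) = 7^2. Bump = 64. G_5 = 63.

7^2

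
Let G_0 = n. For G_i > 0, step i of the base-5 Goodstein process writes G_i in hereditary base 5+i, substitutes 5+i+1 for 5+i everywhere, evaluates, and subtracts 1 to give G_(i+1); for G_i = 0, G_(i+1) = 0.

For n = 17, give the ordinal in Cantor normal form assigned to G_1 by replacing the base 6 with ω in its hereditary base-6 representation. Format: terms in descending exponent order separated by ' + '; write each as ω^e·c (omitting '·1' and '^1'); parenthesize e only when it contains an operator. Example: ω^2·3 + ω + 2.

ω·3 + 1

17 —HB5→ 3·5 + 2 —bump→ 3·6 + 2 = 20 —(−1)→ 19
19 —HB6→ 3·6 + 1 —bump→ 3·7 + 1 = 22 —(−1)→ 21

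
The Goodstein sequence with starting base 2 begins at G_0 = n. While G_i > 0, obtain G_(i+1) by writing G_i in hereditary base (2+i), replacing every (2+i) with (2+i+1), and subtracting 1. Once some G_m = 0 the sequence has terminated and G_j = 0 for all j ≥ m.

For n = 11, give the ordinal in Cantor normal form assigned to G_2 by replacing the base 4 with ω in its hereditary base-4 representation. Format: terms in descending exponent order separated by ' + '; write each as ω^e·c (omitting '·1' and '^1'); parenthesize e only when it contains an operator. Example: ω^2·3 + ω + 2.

G_0=11  [base 2] 2^(2 + 1) + 2 + 1  →[2↦3]→  3^(3 + 1) + 3 + 1 = 85  −1 ⇒ G_1=84
G_1=84  [base 3] 3^(3 + 1) + 3  →[3↦4]→  4^(4 + 1) + 4 = 1028  −1 ⇒ G_2=1027
G_2=1027  [base 4] 4^(4 + 1) + 3  →[4↦5]→  5^(5 + 1) + 3 = 15628  −1 ⇒ G_3=15627

ω^(ω + 1) + 3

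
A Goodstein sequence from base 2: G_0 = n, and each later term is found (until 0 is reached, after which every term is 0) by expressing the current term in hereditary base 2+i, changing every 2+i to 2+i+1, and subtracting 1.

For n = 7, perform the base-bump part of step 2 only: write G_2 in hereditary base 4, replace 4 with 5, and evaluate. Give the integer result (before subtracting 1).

3128

[0] 7 ≡ 2^2 + 2 + 1 (base 2). Lift 3: 31. −1: 30.
[1] 30 ≡ 3^3 + 3 (base 3). Lift 4: 260. −1: 259.
[2] 259 ≡ 4^4 + 3 (base 4). Lift 5: 3128. −1: 3127.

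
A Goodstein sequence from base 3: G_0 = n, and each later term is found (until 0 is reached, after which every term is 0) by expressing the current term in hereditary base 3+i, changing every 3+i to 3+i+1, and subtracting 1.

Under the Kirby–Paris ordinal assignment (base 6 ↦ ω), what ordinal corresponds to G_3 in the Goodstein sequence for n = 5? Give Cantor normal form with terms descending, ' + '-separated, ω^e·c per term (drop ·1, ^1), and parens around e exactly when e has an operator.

i=0: 5 = 3 + 2 (b=3); 3→4: 4 + 2 = 6; 6−1 = 5
i=1: 5 = 4 + 1 (b=4); 4→5: 5 + 1 = 6; 6−1 = 5
i=2: 5 = 5 (b=5); 5→6: 6 = 6; 6−1 = 5
i=3: 5 = 5 (b=6); 6→7: 5 = 5; 5−1 = 4

5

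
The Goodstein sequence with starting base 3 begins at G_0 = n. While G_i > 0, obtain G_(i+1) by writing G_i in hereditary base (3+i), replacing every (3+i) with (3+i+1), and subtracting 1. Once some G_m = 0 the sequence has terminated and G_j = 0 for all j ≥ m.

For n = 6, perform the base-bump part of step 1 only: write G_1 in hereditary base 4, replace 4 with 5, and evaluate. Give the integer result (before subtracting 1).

[0] 6 ≡ 2·3 (base 3). Lift 4: 8. −1: 7.
[1] 7 ≡ 4 + 3 (base 4). Lift 5: 8. −1: 7.

8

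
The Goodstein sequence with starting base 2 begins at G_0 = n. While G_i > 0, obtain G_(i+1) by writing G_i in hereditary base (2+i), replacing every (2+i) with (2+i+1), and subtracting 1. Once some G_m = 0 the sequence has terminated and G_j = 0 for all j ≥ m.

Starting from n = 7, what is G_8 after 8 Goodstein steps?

77777775

G_0 = 7. HB_2(7) = 2^2 + 2 + 1. Bump = 31. G_1 = 30.
G_1 = 30. HB_3(30) = 3^3 + 3. Bump = 260. G_2 = 259.
G_2 = 259. HB_4(259) = 4^4 + 3. Bump = 3128. G_3 = 3127.
G_3 = 3127. HB_5(3127) = 5^5 + 2. Bump = 46658. G_4 = 46657.
G_4 = 46657. HB_6(46657) = 6^6 + 1. Bump = 823544. G_5 = 823543.
G_5 = 823543. HB_7(823543) = 7^7. Bump = 16777216. G_6 = 16777215.
G_6 = 16777215. HB_8(16777215) = 7·8^7 + 7·8^6 + 7·8^5 + 7·8^4 + 7·8^3 + 7·8^2 + 7·8 + 7. Bump = 37665880. G_7 = 37665879.
G_7 = 37665879. HB_9(37665879) = 7·9^7 + 7·9^6 + 7·9^5 + 7·9^4 + 7·9^3 + 7·9^2 + 7·9 + 6. Bump = 77777776. G_8 = 77777775.
G_8 = 77777775. HB_10(77777775) = 7·10^7 + 7·10^6 + 7·10^5 + 7·10^4 + 7·10^3 + 7·10^2 + 7·10 + 5. Bump = 150051214. G_9 = 150051213.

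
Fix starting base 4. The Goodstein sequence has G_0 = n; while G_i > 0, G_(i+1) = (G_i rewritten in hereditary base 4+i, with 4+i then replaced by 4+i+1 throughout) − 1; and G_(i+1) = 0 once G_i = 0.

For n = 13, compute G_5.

20

step 0: 13 = 3·4 + 1; sub 5 for 4: 3·5 + 1; = 16; G_1 = 16−1 = 15
step 1: 15 = 3·5; sub 6 for 5: 3·6; = 18; G_2 = 18−1 = 17
step 2: 17 = 2·6 + 5; sub 7 for 6: 2·7 + 5; = 19; G_3 = 19−1 = 18
step 3: 18 = 2·7 + 4; sub 8 for 7: 2·8 + 4; = 20; G_4 = 20−1 = 19
step 4: 19 = 2·8 + 3; sub 9 for 8: 2·9 + 3; = 21; G_5 = 21−1 = 20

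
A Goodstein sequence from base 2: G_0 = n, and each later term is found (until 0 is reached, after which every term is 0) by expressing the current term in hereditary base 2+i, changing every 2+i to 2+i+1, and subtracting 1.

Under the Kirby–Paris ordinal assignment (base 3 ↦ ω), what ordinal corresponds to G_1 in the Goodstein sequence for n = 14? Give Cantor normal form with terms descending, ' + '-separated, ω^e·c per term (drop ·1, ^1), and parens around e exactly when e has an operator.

(0) 14|_2 = 2^(2 + 1) + 2^2 + 2 ↦ 3^(3 + 1) + 3^3 + 3|_3 = 111 ⇒ 110
(1) 110|_3 = 3^(3 + 1) + 3^3 + 2 ↦ 4^(4 + 1) + 4^4 + 2|_4 = 1282 ⇒ 1281

ω^(ω + 1) + ω^ω + 2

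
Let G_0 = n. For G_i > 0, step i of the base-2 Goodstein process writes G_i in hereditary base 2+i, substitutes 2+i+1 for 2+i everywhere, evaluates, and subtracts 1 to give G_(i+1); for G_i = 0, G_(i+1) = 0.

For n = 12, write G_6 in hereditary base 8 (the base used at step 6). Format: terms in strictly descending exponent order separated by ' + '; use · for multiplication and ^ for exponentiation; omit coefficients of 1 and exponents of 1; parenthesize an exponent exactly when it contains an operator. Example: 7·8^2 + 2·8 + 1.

8^(8 + 1) + 2·8^2 + 8 + 3

i=0: 12 = 2^(2 + 1) + 2^2 (b=2); 2→3: 3^(3 + 1) + 3^3 = 108; 108−1 = 107
i=1: 107 = 3^(3 + 1) + 2·3^2 + 2·3 + 2 (b=3); 3→4: 4^(4 + 1) + 2·4^2 + 2·4 + 2 = 1066; 1066−1 = 1065
i=2: 1065 = 4^(4 + 1) + 2·4^2 + 2·4 + 1 (b=4); 4→5: 5^(5 + 1) + 2·5^2 + 2·5 + 1 = 15686; 15686−1 = 15685
i=3: 15685 = 5^(5 + 1) + 2·5^2 + 2·5 (b=5); 5→6: 6^(6 + 1) + 2·6^2 + 2·6 = 280020; 280020−1 = 280019
i=4: 280019 = 6^(6 + 1) + 2·6^2 + 6 + 5 (b=6); 6→7: 7^(7 + 1) + 2·7^2 + 7 + 5 = 5764911; 5764911−1 = 5764910
i=5: 5764910 = 7^(7 + 1) + 2·7^2 + 7 + 4 (b=7); 7→8: 8^(8 + 1) + 2·8^2 + 8 + 4 = 134217868; 134217868−1 = 134217867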